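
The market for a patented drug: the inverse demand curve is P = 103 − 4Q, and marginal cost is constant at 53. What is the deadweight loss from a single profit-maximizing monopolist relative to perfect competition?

DWL = 78.125

Under competition P = MC = 53, so Q = (103 − 53)/4 = 12.5.
A monopolist chooses Q where MR = MC. MR = 103 − 8Q; setting this equal to 53 gives Q = 6.25 and P = 78.
DWL is the triangle between Q = 6.25 and Q = 12.5: ½·(12.5 − 6.25)·(78 − 53) = 78.125.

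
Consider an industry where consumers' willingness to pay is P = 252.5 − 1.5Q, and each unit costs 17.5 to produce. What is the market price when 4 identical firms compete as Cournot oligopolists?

P = 64.5

In a 4-firm Cournot equilibrium, symmetry and the first-order condition give q = (252.5 − 17.5)/(7.5) = 94/3. So Q = 376/3 and P = 64.5.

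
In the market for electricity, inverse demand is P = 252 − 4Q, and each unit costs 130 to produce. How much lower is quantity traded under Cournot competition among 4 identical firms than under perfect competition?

Perfect competition: P = MC = 130, so 252 − 4Q = 130 and Q = 30.5.
In a 4-firm Cournot equilibrium, symmetry and the first-order condition give q = (252 − 130)/(20) = 6.1. So Q = 24.4 and P = 154.4.
Change in quantity traded: 24.4 − 30.5 = −6.1.

Quantity traded falls by 6.1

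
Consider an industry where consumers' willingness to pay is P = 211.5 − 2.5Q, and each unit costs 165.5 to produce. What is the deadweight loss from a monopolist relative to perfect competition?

DWL = 105.8

Under competition P = MC = 165.5, so Q = (211.5 − 165.5)/2.5 = 18.4.
Monopoly sets MR = MC: 211.5 − 5Q = 165.5 ⇒ Q = 9.2, P = 211.5 − 2.5·9.2 = 188.5.
DWL is the triangle between Q = 9.2 and Q = 18.4: ½·(18.4 − 9.2)·(188.5 − 165.5) = 105.8.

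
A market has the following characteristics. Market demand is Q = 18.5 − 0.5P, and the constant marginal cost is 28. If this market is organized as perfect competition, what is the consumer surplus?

CS = 20.25

Inverting demand: P = 37 − 2Q.
Under competition P = MC = 28, so Q = (37 − 28)/2 = 4.5.
CS = ½·(37 − 28)·4.5 = 20.25.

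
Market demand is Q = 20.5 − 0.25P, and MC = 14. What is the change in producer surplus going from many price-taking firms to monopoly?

PS rises by 289

Inverting demand: P = 82 − 4Q.
Competitive firms price at marginal cost: P = 14, giving Q = 17.
PS = (14 − 14)·17 = 0.
A monopolist chooses Q where MR = MC. MR = 82 − 8Q; setting this equal to 14 gives Q = 8.5 and P = 48.
PS = (48 − 14)·8.5 = 289.
Change in producer surplus: 289 − 0 = 289.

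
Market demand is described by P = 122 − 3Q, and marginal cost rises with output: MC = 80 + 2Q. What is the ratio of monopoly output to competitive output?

Monopoly sets MR = MC: 122 − 6Q = 80 + 2Q ⇒ Q = 5.25, P = 122 − 3·5.25 = 106.25.
Competitive equilibrium sets price equal to marginal cost: 122 − 3Q = 80 + 2Q, so Q = 8.4 and P = 96.8.
Ratio Q_m/Q_c = 5.25/8.4 = 0.625.

Q_m/Q_c = 0.625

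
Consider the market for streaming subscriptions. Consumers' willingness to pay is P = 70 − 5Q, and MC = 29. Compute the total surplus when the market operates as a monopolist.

TS = 126.075

Monopoly sets MR = MC: 70 − 10Q = 29 ⇒ Q = 4.1, P = 70 − 5·4.1 = 49.5.
CS = ½·(70 − 49.5)·4.1 = 42.025; PS = (49.5 − 29)·4.1 = 84.05; TS = 126.075.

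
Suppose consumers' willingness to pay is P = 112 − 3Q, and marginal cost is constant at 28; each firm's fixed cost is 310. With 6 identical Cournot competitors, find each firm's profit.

π_i = −262

In a 6-firm Cournot equilibrium, symmetry and the first-order condition give q = (112 − 28)/(21) = 4. So Q = 24 and P = 40.
Each firm's profit = (40 − 28)·4 − 310 = −262.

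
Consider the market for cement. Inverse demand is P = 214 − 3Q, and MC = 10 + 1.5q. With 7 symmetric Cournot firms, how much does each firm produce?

q_i = 8

With 7 symmetric Cournot firms, each firm's FOC gives 214 − 24q = 10 + 1.5q, so q = 8, Q = 7·8 = 56, and P = 46.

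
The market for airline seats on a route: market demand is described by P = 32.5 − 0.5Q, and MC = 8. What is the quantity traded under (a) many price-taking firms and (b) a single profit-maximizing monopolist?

Competitive firms price at marginal cost: P = 8, giving Q = 49.
Monopoly sets MR = MC: 32.5 − Q = 8 ⇒ Q = 24.5, P = 32.5 − 0.5·24.5 = 20.25.

Competition: Q = 49; Monopoly: Q = 24.5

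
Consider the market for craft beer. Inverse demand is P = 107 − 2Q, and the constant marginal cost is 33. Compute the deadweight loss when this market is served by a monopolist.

Under competition P = MC = 33, so Q = (107 − 33)/2 = 37.
The monopolist equates marginal revenue to marginal cost: 107 − 4Q = 33, so Q = 18.5. From demand, P = 70.
DWL is the triangle between Q = 18.5 and Q = 37: ½·(37 − 18.5)·(70 − 33) = 342.25.

DWL = 342.25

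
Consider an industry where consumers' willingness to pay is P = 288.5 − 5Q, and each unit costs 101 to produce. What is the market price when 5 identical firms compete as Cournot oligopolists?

Cournot with 5 identical firms: the symmetric best-response condition is 288.5 − 30q = 101. Each firm produces q = 6.25, total output Q = 31.25, price P = 132.25.

P = 132.25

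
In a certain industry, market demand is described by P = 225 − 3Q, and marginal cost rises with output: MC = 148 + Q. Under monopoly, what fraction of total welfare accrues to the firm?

PS/TS = 0.7

The monopolist equates marginal revenue to marginal cost: 225 − 6Q = 148 + Q, so Q = 11. From demand, P = 192.
CS = ½·(225 − 192)·11 = 181.5.
PS = P·Q − VC(Q) = 192·11 − (148·11 + ½·1·11²) = 423.5.
Share captured = PS/TS = 423.5/605 = 0.7.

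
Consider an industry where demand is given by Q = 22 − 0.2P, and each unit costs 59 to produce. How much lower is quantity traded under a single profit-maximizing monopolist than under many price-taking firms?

Inverting demand: P = 110 − 5Q.
Competitive firms price at marginal cost: P = 59, giving Q = 10.2.
A monopolist chooses Q where MR = MC. MR = 110 − 10Q; setting this equal to 59 gives Q = 5.1 and P = 84.5.
Change in quantity traded: 5.1 − 10.2 = −5.1.

Quantity traded falls by 5.1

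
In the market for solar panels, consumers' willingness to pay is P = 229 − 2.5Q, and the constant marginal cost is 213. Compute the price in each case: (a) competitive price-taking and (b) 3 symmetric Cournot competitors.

Competition: P = 213; Cournot: P = 217

Under competition P = MC = 213, so Q = (229 − 213)/2.5 = 6.4.
With 3 symmetric Cournot firms, each firm's FOC gives 229 − 10q = 213, so q = 1.6, Q = 3·1.6 = 4.8, and P = 217.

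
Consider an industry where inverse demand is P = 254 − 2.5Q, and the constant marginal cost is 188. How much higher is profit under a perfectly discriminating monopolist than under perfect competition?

Perfect competition: P = MC = 188, so 254 − 2.5Q = 188 and Q = 26.4.
Profit = (188 − 188)·26.4 = 0.
A perfectly discriminating monopolist sells every unit with P(Q) ≥ MC(Q), so output equals the competitive quantity Q = 26.4. Each buyer pays their reservation price, so CS = 0 and the firm captures all surplus.
PS equals the full surplus area, 871.2. Profit = 871.2 = 871.2.
Change in profit: 871.2 − 0 = 871.2.

π rises by 871.2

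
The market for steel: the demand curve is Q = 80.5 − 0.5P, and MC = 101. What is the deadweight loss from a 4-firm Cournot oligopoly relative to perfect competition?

DWL = 36

Inverting demand: P = 161 − 2Q.
Perfect competition: P = MC = 101, so 161 − 2Q = 101 and Q = 30.
In a 4-firm Cournot equilibrium, symmetry and the first-order condition give q = (161 − 101)/(10) = 6. So Q = 24 and P = 113.
DWL is the triangle between Q = 24 and Q = 30: ½·(30 − 24)·(113 − 101) = 36.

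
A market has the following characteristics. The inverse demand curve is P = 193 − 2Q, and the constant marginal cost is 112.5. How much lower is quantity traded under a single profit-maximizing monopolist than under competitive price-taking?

Q falls by 20.125

Perfect competition: P = MC = 112.5, so 193 − 2Q = 112.5 and Q = 40.25.
The monopolist equates marginal revenue to marginal cost: 193 − 4Q = 112.5, so Q = 20.125. From demand, P = 152.75.
Change in quantity traded: 20.125 − 40.25 = −20.125.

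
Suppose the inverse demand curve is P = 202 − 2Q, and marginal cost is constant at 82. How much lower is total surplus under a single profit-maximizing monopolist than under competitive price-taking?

Perfect competition: P = MC = 82, so 202 − 2Q = 82 and Q = 60.
CS = ½·(202 − 82)·60 = 3600; PS = (82 − 82)·60 = 0; TS = 3600.
The monopolist equates marginal revenue to marginal cost: 202 − 4Q = 82, so Q = 30. From demand, P = 142.
CS = ½·(202 − 142)·30 = 900; PS = (142 − 82)·30 = 1800; TS = 2700.
Change in total surplus: 2700 − 3600 = −900.

TS falls by 900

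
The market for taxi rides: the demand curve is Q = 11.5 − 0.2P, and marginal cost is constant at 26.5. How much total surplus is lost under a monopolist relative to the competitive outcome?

Inverting demand: P = 57.5 − 5Q.
Competitive firms price at marginal cost: P = 26.5, giving Q = 6.2.
A monopolist chooses Q where MR = MC. MR = 57.5 − 10Q; setting this equal to 26.5 gives Q = 3.1 and P = 42.
DWL is the triangle between Q = 3.1 and Q = 6.2: ½·(6.2 − 3.1)·(42 − 26.5) = 24.025.

DWL = 24.025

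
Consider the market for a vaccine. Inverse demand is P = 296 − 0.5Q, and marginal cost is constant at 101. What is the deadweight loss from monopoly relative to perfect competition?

DWL = 9506.25

Under competition P = MC = 101, so Q = (296 − 101)/0.5 = 390.
A monopolist chooses Q where MR = MC. MR = 296 − Q; setting this equal to 101 gives Q = 195 and P = 198.5.
DWL is the triangle between Q = 195 and Q = 390: ½·(390 − 195)·(198.5 − 101) = 9506.25.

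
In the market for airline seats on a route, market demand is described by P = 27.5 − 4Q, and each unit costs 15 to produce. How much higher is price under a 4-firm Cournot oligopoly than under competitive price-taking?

P rises by 2.5

Under competition P = MC = 15, so Q = (27.5 − 15)/4 = 3.125.
With 4 symmetric Cournot firms, each firm's FOC gives 27.5 − 20q = 15, so q = 0.625, Q = 4·0.625 = 2.5, and P = 17.5.
Change in price: 17.5 − 15 = 2.5.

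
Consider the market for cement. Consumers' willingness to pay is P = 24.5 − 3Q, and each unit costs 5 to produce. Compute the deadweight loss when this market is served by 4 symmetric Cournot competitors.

Under competition P = MC = 5, so Q = (24.5 − 5)/3 = 6.5.
Cournot with 4 identical firms: the symmetric best-response condition is 24.5 − 15q = 5. Each firm produces q = 1.3, total output Q = 5.2, price P = 8.9.
DWL is the triangle between Q = 5.2 and Q = 6.5: ½·(6.5 − 5.2)·(8.9 − 5) = 2.535.

DWL = 2.535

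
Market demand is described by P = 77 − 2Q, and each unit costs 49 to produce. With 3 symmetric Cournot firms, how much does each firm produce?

With 3 symmetric Cournot firms, each firm's FOC gives 77 − 8q = 49, so q = 3.5, Q = 3·3.5 = 10.5, and P = 56.

q_i = 3.5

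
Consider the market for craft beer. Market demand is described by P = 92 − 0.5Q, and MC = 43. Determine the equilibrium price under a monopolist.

P = 67.5

Monopoly sets MR = MC: 92 − Q = 43 ⇒ Q = 49, P = 92 − 0.5·49 = 67.5.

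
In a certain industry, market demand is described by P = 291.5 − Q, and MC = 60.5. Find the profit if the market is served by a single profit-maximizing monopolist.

A monopolist chooses Q where MR = MC. MR = 291.5 − 2Q; setting this equal to 60.5 gives Q = 115.5 and P = 176.
Profit = (176 − 60.5)·115.5 = 13340.25.

Profit = 13340.25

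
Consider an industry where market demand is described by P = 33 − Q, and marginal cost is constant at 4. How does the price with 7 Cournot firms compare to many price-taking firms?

With 7 symmetric Cournot firms, each firm's FOC gives 33 − 8q = 4, so q = 3.625, Q = 7·3.625 = 25.375, and P = 7.625.
Under competition P = MC = 4, so Q = (33 − 4)/1 = 29.

Cournot: P = 7.625; Competition: P = 4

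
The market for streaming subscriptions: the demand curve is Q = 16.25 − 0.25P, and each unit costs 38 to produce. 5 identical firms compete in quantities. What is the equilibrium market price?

Inverting demand: P = 65 − 4Q.
Cournot with 5 identical firms: the symmetric best-response condition is 65 − 24q = 38. Each firm produces q = 1.125, total output Q = 5.625, price P = 42.5.

P = 42.5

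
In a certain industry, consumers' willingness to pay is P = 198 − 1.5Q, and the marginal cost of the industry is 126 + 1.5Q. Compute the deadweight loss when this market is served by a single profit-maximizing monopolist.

DWL = 96

Under competition P = MC: 198 − 1.5Q = 126 + 1.5Q ⇒ Q = 24, P = 162.
The monopolist equates marginal revenue to marginal cost: 198 − 3Q = 126 + 1.5Q, so Q = 16. From demand, P = 174.
CS = ½·(198 − 162)·24 = 432; PS = (162·24 − 126·24 − ½·1.5·24²) = 432; TS = 864.
CS = ½·(198 − 174)·16 = 192; PS = (174·16 − 126·16 − ½·1.5·16²) = 576; TS = 768.
DWL = 864 − 768 = 96.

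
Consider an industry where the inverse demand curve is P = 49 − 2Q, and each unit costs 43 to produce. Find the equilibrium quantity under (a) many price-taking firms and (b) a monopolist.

Perfect competition: P = MC = 43, so 49 − 2Q = 43 and Q = 3.
Monopoly sets MR = MC: 49 − 4Q = 43 ⇒ Q = 1.5, P = 49 − 2·1.5 = 46.

Competition: Q = 3; Monopoly: Q = 1.5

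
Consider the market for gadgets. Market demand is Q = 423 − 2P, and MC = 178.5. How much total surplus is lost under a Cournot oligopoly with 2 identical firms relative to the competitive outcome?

DWL = 121

Inverting demand: P = 211.5 − 0.5Q.
Competitive firms price at marginal cost: P = 178.5, giving Q = 66.
In a 2-firm Cournot equilibrium, symmetry and the first-order condition give q = (211.5 − 178.5)/(1.5) = 22. So Q = 44 and P = 189.5.
DWL is the triangle between Q = 44 and Q = 66: ½·(66 − 44)·(189.5 − 178.5) = 121.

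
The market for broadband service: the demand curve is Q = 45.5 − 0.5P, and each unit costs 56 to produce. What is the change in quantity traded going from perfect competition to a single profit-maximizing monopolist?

Q falls by 8.75

Inverting demand: P = 91 − 2Q.
Under competition P = MC = 56, so Q = (91 − 56)/2 = 17.5.
The monopolist equates marginal revenue to marginal cost: 91 − 4Q = 56, so Q = 8.75. From demand, P = 73.5.
Change in quantity traded: 8.75 − 17.5 = −8.75.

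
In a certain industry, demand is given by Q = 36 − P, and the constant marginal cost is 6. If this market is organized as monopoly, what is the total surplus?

TS = 337.5

Inverting demand: P = 36 − Q.
The monopolist equates marginal revenue to marginal cost: 36 − 2Q = 6, so Q = 15. From demand, P = 21.
CS = ½·(36 − 21)·15 = 112.5; PS = (21 − 6)·15 = 225; TS = 337.5.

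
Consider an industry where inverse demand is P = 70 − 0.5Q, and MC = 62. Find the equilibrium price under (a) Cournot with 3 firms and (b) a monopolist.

Cournot: P = 64; Monopoly: P = 66

Cournot with 3 identical firms: the symmetric best-response condition is 70 − 2q = 62. Each firm produces q = 4, total output Q = 12, price P = 64.
A monopolist chooses Q where MR = MC. MR = 70 − Q; setting this equal to 62 gives Q = 8 and P = 66.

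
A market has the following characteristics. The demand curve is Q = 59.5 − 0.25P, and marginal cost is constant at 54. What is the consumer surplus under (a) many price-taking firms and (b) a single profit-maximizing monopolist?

Competition: CS = 4232; Monopoly: CS = 1058

Inverting demand: P = 238 − 4Q.
Under competition P = MC = 54, so Q = (238 − 54)/4 = 46.
CS = ½·(238 − 54)·46 = 4232.
Monopoly sets MR = MC: 238 − 8Q = 54 ⇒ Q = 23, P = 238 − 4·23 = 146.
CS = ½·(238 − 146)·23 = 1058.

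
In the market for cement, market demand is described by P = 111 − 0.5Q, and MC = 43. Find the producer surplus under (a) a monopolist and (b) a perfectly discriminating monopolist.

Monopoly: PS = 2312; Perfect PD: PS = 4624

A monopolist chooses Q where MR = MC. MR = 111 − Q; setting this equal to 43 gives Q = 68 and P = 77.
PS = (77 − 43)·68 = 2312.
A perfectly discriminating monopolist sells every unit with P(Q) ≥ MC(Q), so output equals the competitive quantity Q = 136. Each buyer pays their reservation price, so CS = 0 and the firm captures all surplus.
PS = ½·(111 − 43)·136 = 4624.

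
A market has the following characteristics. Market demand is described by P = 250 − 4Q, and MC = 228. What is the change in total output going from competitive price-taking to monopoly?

Perfect competition: P = MC = 228, so 250 − 4Q = 228 and Q = 5.5.
The monopolist equates marginal revenue to marginal cost: 250 − 8Q = 228, so Q = 2.75. From demand, P = 239.
Change in total output: 2.75 − 5.5 = −2.75.

Total output falls by 2.75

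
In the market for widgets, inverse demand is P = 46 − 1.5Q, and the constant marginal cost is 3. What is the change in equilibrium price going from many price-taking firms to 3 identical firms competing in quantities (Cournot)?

Competitive firms price at marginal cost: P = 3, giving Q = 86/3.
Cournot with 3 identical firms: the symmetric best-response condition is 46 − 6q = 3. Each firm produces q = 43/6, total output Q = 21.5, price P = 13.75.
Change in equilibrium price: 13.75 − 3 = 10.75.

Equilibrium price rises by 10.75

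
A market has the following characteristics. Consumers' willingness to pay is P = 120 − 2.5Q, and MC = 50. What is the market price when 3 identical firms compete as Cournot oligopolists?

P = 67.5

In a 3-firm Cournot equilibrium, symmetry and the first-order condition give q = (120 − 50)/(10) = 7. So Q = 21 and P = 67.5.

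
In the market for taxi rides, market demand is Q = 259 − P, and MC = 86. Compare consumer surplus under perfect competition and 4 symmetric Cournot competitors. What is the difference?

CS falls by 5387.22

Inverting demand: P = 259 − Q.
Competitive firms price at marginal cost: P = 86, giving Q = 173.
CS = ½·(259 − 86)·173 = 14964.5.
In a 4-firm Cournot equilibrium, symmetry and the first-order condition give q = (259 − 86)/(5) = 34.6. So Q = 138.4 and P = 120.6.
CS = ½·(259 − 120.6)·138.4 = 9577.28.
Change in consumer surplus: 9577.28 − 14964.5 = −5387.22.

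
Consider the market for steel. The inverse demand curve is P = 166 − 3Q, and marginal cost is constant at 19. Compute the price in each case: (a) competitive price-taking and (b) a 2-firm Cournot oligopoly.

Competitive firms price at marginal cost: P = 19, giving Q = 49.
With 2 symmetric Cournot firms, each firm's FOC gives 166 − 9q = 19, so q = 49/3, Q = 2·49/3 = 98/3, and P = 68.

Competition: P = 19; Cournot: P = 68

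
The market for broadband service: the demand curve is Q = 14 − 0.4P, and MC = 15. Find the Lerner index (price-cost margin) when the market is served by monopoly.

Inverting demand: P = 35 − 2.5Q.
The monopolist equates marginal revenue to marginal cost: 35 − 5Q = 15, so Q = 4. From demand, P = 25.
Lerner index = (P − MC)/P = (25 − 15)/25 = 0.4.

Lerner index = 0.4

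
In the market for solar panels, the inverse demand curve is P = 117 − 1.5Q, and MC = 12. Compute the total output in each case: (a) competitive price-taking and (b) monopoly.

Perfect competition: P = MC = 12, so 117 − 1.5Q = 12 and Q = 70.
A monopolist chooses Q where MR = MC. MR = 117 − 3Q; setting this equal to 12 gives Q = 35 and P = 64.5.

Competition: Q = 70; Monopoly: Q = 35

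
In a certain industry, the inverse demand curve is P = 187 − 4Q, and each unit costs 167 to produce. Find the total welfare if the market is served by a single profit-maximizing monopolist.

TS = 37.5

The monopolist equates marginal revenue to marginal cost: 187 − 8Q = 167, so Q = 2.5. From demand, P = 177.
CS = ½·(187 − 177)·2.5 = 12.5; PS = (177 − 167)·2.5 = 25; TS = 37.5.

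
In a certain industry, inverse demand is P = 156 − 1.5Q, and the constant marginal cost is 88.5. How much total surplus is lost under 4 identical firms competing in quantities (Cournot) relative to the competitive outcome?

Competitive firms price at marginal cost: P = 88.5, giving Q = 45.
Cournot with 4 identical firms: the symmetric best-response condition is 156 − 7.5q = 88.5. Each firm produces q = 9, total output Q = 36, price P = 102.
DWL is the triangle between Q = 36 and Q = 45: ½·(45 − 36)·(102 − 88.5) = 60.75.

DWL = 60.75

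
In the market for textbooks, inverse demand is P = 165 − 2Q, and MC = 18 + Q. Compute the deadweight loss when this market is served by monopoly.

Under competition P = MC: 165 − 2Q = 18 + Q ⇒ Q = 49, P = 67.
Monopoly sets MR = MC: 165 − 4Q = 18 + Q ⇒ Q = 29.4, P = 165 − 2·29.4 = 106.2.
CS = ½·(165 − 67)·49 = 2401; PS = (67·49 − 18·49 − ½·1·49²) = 1200.5; TS = 3601.5.
CS = ½·(165 − 106.2)·29.4 = 864.36; PS = (106.2·29.4 − 18·29.4 − ½·1·29.4²) = 2160.9; TS = 3025.26.
DWL = 3601.5 − 3025.26 = 576.24.

DWL = 576.24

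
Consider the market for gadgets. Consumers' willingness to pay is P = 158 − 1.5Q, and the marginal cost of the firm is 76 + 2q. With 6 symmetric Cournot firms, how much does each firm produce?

q_i = 6.56

In a 6-firm Cournot equilibrium, symmetry and the first-order condition give q = (158 − 76)/(12.5) = 6.56. So Q = 39.36 and P = 98.96.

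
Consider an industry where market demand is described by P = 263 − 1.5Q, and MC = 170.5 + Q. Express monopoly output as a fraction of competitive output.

Q_m/Q_c = 0.625

The monopolist equates marginal revenue to marginal cost: 263 − 3Q = 170.5 + Q, so Q = 23.125. From demand, P = 3653/16.
Competitive equilibrium sets price equal to marginal cost: 263 − 1.5Q = 170.5 + Q, so Q = 37 and P = 207.5.
Ratio Q_m/Q_c = 23.125/37 = 0.625.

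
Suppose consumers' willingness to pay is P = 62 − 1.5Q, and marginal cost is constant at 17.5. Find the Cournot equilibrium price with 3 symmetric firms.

With 3 symmetric Cournot firms, each firm's FOC gives 62 − 6q = 17.5, so q = 89/12, Q = 3·89/12 = 22.25, and P = 28.625.

P = 28.625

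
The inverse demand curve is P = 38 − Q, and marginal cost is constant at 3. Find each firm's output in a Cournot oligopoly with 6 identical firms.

q_i = 5

With 6 symmetric Cournot firms, each firm's FOC gives 38 − 7q = 3, so q = 5, Q = 6·5 = 30, and P = 8.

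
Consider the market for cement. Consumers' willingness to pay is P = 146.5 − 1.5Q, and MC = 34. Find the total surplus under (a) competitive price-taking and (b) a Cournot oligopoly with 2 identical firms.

Competition: TS = 4218.75; Cournot: TS = 3750

Competitive firms price at marginal cost: P = 34, giving Q = 75.
CS = ½·(146.5 − 34)·75 = 4218.75; PS = (34 − 34)·75 = 0; TS = 4218.75.
With 2 symmetric Cournot firms, each firm's FOC gives 146.5 − 4.5q = 34, so q = 25, Q = 2·25 = 50, and P = 71.5.
CS = ½·(146.5 − 71.5)·50 = 1875; PS = (71.5 − 34)·50 = 1875; TS = 3750.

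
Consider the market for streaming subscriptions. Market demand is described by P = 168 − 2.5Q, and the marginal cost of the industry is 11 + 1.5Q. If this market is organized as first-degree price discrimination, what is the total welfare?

With perfect price discrimination, output is the efficient level Q = 39.25 (where demand meets MC), but every buyer pays their willingness to pay: CS = 0 and PS = total surplus.
TS = 3081.125 (equal to competitive TS).

TS = 3081.125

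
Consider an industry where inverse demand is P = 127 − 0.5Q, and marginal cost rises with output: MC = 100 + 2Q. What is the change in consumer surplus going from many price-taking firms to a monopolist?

Competitive equilibrium sets price equal to marginal cost: 127 − 0.5Q = 100 + 2Q, so Q = 10.8 and P = 121.6.
CS = ½·(127 − 121.6)·10.8 = 29.16.
The monopolist equates marginal revenue to marginal cost: 127 − Q = 100 + 2Q, so Q = 9. From demand, P = 122.5.
CS = ½·(127 − 122.5)·9 = 20.25.
Change in consumer surplus: 20.25 − 29.16 = −8.91.

CS falls by 8.91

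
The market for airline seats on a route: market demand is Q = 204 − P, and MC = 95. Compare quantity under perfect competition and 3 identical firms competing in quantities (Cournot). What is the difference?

Inverting demand: P = 204 − Q.
Under competition P = MC = 95, so Q = (204 − 95)/1 = 109.
With 3 symmetric Cournot firms, each firm's FOC gives 204 − 4q = 95, so q = 27.25, Q = 3·27.25 = 81.75, and P = 122.25.
Change in quantity: 81.75 − 109 = −27.25.

Quantity falls by 27.25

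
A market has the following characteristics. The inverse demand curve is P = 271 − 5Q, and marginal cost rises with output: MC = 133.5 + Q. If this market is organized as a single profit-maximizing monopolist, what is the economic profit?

Profit = 859.375

A monopolist chooses Q where MR = MC. MR = 271 − 10Q; setting this equal to 133.5 + Q gives Q = 12.5 and P = 208.5.
Profit = 208.5·12.5 − (133.5·12.5 + ½·1·12.5²) = 859.375.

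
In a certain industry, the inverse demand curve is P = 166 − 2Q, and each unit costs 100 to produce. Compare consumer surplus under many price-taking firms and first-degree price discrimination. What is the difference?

Consumer surplus falls by 1089

Competitive firms price at marginal cost: P = 100, giving Q = 33.
CS = ½·(166 − 100)·33 = 1089.
Under first-degree price discrimination the firm charges each unit its demand price and produces up to where P = MC, i.e. Q = 33. Consumer surplus is zero; producer surplus equals total surplus.
CS = 0.
Change in consumer surplus: 0 − 1089 = −1089.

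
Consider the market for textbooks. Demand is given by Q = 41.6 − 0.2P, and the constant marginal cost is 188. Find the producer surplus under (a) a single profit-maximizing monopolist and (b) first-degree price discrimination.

Inverting demand: P = 208 − 5Q.
A monopolist chooses Q where MR = MC. MR = 208 − 10Q; setting this equal to 188 gives Q = 2 and P = 198.
PS = (198 − 188)·2 = 20.
With perfect price discrimination, output is the efficient level Q = 4 (where demand meets MC), but every buyer pays their willingness to pay: CS = 0 and PS = total surplus.
PS = ½·(208 − 188)·4 = 40.

Monopoly: PS = 20; Perfect PD: PS = 40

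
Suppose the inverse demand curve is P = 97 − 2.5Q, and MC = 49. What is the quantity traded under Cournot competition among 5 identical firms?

Q = 16

In a 5-firm Cournot equilibrium, symmetry and the first-order condition give q = (97 − 49)/(15) = 3.2. So Q = 16 and P = 57.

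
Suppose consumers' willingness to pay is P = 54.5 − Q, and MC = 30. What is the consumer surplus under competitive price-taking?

Under competition P = MC = 30, so Q = (54.5 − 30)/1 = 24.5.
CS = ½·(54.5 − 30)·24.5 = 300.125.

CS = 300.125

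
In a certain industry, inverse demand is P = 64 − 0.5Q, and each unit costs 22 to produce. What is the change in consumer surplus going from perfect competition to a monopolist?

Under competition P = MC = 22, so Q = (64 − 22)/0.5 = 84.
CS = ½·(64 − 22)·84 = 1764.
Monopoly sets MR = MC: 64 − Q = 22 ⇒ Q = 42, P = 64 − 0.5·42 = 43.
CS = ½·(64 − 43)·42 = 441.
Change in consumer surplus: 441 − 1764 = −1323.

CS falls by 1323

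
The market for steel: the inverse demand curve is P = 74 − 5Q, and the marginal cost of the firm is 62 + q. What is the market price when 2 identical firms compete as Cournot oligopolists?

In a 2-firm Cournot equilibrium, symmetry and the first-order condition give q = (74 − 62)/(16) = 0.75. So Q = 1.5 and P = 66.5.

P = 66.5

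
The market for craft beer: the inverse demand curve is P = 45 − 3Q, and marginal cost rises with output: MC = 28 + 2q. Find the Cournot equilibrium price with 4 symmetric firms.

In a 4-firm Cournot equilibrium, symmetry and the first-order condition give q = (45 − 28)/(17) = 1. So Q = 4 and P = 33.

P = 33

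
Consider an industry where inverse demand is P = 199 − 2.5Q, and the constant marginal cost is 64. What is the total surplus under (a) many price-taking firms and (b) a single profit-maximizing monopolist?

Competition: TS = 3645; Monopoly: TS = 2733.75

Perfect competition: P = MC = 64, so 199 − 2.5Q = 64 and Q = 54.
CS = ½·(199 − 64)·54 = 3645; PS = (64 − 64)·54 = 0; TS = 3645.
The monopolist equates marginal revenue to marginal cost: 199 − 5Q = 64, so Q = 27. From demand, P = 131.5.
CS = ½·(199 − 131.5)·27 = 911.25; PS = (131.5 − 64)·27 = 1822.5; TS = 2733.75.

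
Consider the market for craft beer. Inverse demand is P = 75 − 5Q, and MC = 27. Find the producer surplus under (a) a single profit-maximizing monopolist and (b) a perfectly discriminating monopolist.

The monopolist equates marginal revenue to marginal cost: 75 − 10Q = 27, so Q = 4.8. From demand, P = 51.
PS = (51 − 27)·4.8 = 115.2.
With perfect price discrimination, output is the efficient level Q = 9.6 (where demand meets MC), but every buyer pays their willingness to pay: CS = 0 and PS = total surplus.
PS = ½·(75 − 27)·9.6 = 230.4.

Monopoly: PS = 115.2; Perfect PD: PS = 230.4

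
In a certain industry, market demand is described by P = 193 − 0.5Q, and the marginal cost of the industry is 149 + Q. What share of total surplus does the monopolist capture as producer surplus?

PS/TS = 0.8

The monopolist equates marginal revenue to marginal cost: 193 − Q = 149 + Q, so Q = 22. From demand, P = 182.
CS = ½·(193 − 182)·22 = 121.
PS = P·Q − VC(Q) = 182·22 − (149·22 + ½·1·22²) = 484.
Share captured = PS/TS = 484/605 = 0.8.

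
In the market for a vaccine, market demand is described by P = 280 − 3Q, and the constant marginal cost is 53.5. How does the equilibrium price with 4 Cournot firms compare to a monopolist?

Cournot: P = 98.8; Monopoly: P = 166.75

In a 4-firm Cournot equilibrium, symmetry and the first-order condition give q = (280 − 53.5)/(15) = 15.1. So Q = 60.4 and P = 98.8.
Monopoly sets MR = MC: 280 − 6Q = 53.5 ⇒ Q = 37.75, P = 280 − 3·37.75 = 166.75.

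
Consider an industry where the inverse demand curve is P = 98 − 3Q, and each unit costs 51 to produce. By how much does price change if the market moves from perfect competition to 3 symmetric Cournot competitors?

P rises by 11.75

Perfect competition: P = MC = 51, so 98 − 3Q = 51 and Q = 47/3.
With 3 symmetric Cournot firms, each firm's FOC gives 98 − 12q = 51, so q = 47/12, Q = 3·47/12 = 11.75, and P = 62.75.
Change in price: 62.75 − 51 = 11.75.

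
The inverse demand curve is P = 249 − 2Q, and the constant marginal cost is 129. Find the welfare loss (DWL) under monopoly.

DWL = 900

Under competition P = MC = 129, so Q = (249 − 129)/2 = 60.
A monopolist chooses Q where MR = MC. MR = 249 − 4Q; setting this equal to 129 gives Q = 30 and P = 189.
DWL is the triangle between Q = 30 and Q = 60: ½·(60 − 30)·(189 − 129) = 900.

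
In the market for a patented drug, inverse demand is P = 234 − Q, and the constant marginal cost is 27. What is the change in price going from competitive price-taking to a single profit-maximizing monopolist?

Perfect competition: P = MC = 27, so 234 − Q = 27 and Q = 207.
The monopolist equates marginal revenue to marginal cost: 234 − 2Q = 27, so Q = 103.5. From demand, P = 130.5.
Change in price: 130.5 − 27 = 103.5.

Price rises by 103.5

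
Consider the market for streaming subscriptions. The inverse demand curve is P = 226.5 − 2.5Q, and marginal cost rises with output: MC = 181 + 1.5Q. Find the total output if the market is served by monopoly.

The monopolist equates marginal revenue to marginal cost: 226.5 − 5Q = 181 + 1.5Q, so Q = 7. From demand, P = 209.

Q = 7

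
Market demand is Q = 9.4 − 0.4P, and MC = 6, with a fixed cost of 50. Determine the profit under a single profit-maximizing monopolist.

Inverting demand: P = 23.5 − 2.5Q.
The monopolist equates marginal revenue to marginal cost: 23.5 − 5Q = 6, so Q = 3.5. From demand, P = 14.75.
Profit = (14.75 − 6)·3.5 − 50 = −19.375.

Profit = −19.375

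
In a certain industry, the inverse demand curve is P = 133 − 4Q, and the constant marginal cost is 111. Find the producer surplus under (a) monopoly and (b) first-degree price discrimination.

The monopolist equates marginal revenue to marginal cost: 133 − 8Q = 111, so Q = 2.75. From demand, P = 122.
PS = (122 − 111)·2.75 = 30.25.
A perfectly discriminating monopolist sells every unit with P(Q) ≥ MC(Q), so output equals the competitive quantity Q = 5.5. Each buyer pays their reservation price, so CS = 0 and the firm captures all surplus.
PS = ½·(133 − 111)·5.5 = 60.5.

Monopoly: PS = 30.25; Perfect PD: PS = 60.5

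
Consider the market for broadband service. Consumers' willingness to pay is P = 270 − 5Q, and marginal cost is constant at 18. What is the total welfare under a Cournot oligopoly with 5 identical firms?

Cournot with 5 identical firms: the symmetric best-response condition is 270 − 30q = 18. Each firm produces q = 8.4, total output Q = 42, price P = 60.
CS = ½·(270 − 60)·42 = 4410; PS = (60 − 18)·42 = 1764; TS = 6174.

TS = 6174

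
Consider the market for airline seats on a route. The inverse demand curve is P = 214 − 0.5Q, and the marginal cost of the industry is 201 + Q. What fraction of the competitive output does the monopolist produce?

Q_m/Q_c = 0.75

Monopoly sets MR = MC: 214 − Q = 201 + Q ⇒ Q = 6.5, P = 214 − 0.5·6.5 = 210.75.
Competitive equilibrium sets price equal to marginal cost: 214 − 0.5Q = 201 + Q, so Q = 26/3 and P = 629/3.
Ratio Q_m/Q_c = 6.5/(26/3) = 0.75.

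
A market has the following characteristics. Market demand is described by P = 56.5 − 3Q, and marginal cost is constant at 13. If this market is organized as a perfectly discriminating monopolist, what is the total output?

Q = 14.5

Under first-degree price discrimination the firm charges each unit its demand price and produces up to where P = MC, i.e. Q = 14.5. Consumer surplus is zero; producer surplus equals total surplus.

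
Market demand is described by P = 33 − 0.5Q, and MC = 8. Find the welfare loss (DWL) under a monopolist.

Under competition P = MC = 8, so Q = (33 − 8)/0.5 = 50.
The monopolist equates marginal revenue to marginal cost: 33 − Q = 8, so Q = 25. From demand, P = 20.5.
DWL is the triangle between Q = 25 and Q = 50: ½·(50 − 25)·(20.5 − 8) = 156.25.

DWL = 156.25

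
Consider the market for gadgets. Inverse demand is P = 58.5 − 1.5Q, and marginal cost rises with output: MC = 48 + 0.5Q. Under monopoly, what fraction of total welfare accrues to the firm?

PS/TS = 0.7

The monopolist equates marginal revenue to marginal cost: 58.5 − 3Q = 48 + 0.5Q, so Q = 3. From demand, P = 54.
CS = ½·(58.5 − 54)·3 = 6.75.
PS = P·Q − VC(Q) = 54·3 − (48·3 + ½·0.5·3²) = 15.75.
Share captured = PS/TS = 15.75/22.5 = 0.7.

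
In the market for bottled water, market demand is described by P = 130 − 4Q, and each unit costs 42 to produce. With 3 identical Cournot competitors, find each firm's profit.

π_i = 121

Cournot with 3 identical firms: the symmetric best-response condition is 130 − 16q = 42. Each firm produces q = 5.5, total output Q = 16.5, price P = 64.
Each firm's profit = (64 − 42)·5.5 = 121.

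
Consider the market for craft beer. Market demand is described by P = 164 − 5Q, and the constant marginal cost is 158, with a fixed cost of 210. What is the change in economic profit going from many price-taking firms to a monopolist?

Perfect competition: P = MC = 158, so 164 − 5Q = 158 and Q = 1.2.
Profit = (158 − 158)·1.2 − 210 = −210.
The monopolist equates marginal revenue to marginal cost: 164 − 10Q = 158, so Q = 0.6. From demand, P = 161.
Profit = (161 − 158)·0.6 − 210 = −208.2.
Change in economic profit: −208.2 − −210 = 1.8.

π rises by 1.8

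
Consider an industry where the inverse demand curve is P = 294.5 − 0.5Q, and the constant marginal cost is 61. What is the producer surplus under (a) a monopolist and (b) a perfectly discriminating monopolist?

Monopoly: PS = 27261.125; Perfect PD: PS = 54522.25

The monopolist equates marginal revenue to marginal cost: 294.5 − Q = 61, so Q = 233.5. From demand, P = 177.75.
PS = (177.75 − 61)·233.5 = 27261.125.
Under first-degree price discrimination the firm charges each unit its demand price and produces up to where P = MC, i.e. Q = 467. Consumer surplus is zero; producer surplus equals total surplus.
PS = ½·(294.5 − 61)·467 = 54522.25.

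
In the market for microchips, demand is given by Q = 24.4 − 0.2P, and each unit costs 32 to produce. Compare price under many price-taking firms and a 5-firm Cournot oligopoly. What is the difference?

Inverting demand: P = 122 − 5Q.
Competitive firms price at marginal cost: P = 32, giving Q = 18.
In a 5-firm Cournot equilibrium, symmetry and the first-order condition give q = (122 − 32)/(30) = 3. So Q = 15 and P = 47.
Change in price: 47 − 32 = 15.

Price rises by 15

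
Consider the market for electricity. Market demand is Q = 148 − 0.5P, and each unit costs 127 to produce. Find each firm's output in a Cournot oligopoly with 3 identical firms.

q_i = 21.125

Inverting demand: P = 296 − 2Q.
Cournot with 3 identical firms: the symmetric best-response condition is 296 − 8q = 127. Each firm produces q = 21.125, total output Q = 63.375, price P = 169.25.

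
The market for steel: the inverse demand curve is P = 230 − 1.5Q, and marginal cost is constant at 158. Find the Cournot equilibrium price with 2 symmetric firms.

With 2 symmetric Cournot firms, each firm's FOC gives 230 − 4.5q = 158, so q = 16, Q = 2·16 = 32, and P = 182.

P = 182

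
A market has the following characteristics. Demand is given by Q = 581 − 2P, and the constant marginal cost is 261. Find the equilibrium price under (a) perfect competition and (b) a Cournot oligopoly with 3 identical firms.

Inverting demand: P = 290.5 − 0.5Q.
Under competition P = MC = 261, so Q = (290.5 − 261)/0.5 = 59.
With 3 symmetric Cournot firms, each firm's FOC gives 290.5 − 2q = 261, so q = 14.75, Q = 3·14.75 = 44.25, and P = 268.375.

Competition: P = 261; Cournot: P = 268.375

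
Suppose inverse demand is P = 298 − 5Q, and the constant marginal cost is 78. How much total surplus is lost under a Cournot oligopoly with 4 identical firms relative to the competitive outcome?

DWL = 193.6

Under competition P = MC = 78, so Q = (298 − 78)/5 = 44.
In a 4-firm Cournot equilibrium, symmetry and the first-order condition give q = (298 − 78)/(25) = 8.8. So Q = 35.2 and P = 122.
DWL is the triangle between Q = 35.2 and Q = 44: ½·(44 − 35.2)·(122 − 78) = 193.6.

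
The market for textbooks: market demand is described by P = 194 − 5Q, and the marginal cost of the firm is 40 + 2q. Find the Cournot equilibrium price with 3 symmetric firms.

Cournot with 3 identical firms: the symmetric best-response condition is 194 − 20q = 40 + 2q. Each firm produces q = 7, total output Q = 21, price P = 89.

P = 89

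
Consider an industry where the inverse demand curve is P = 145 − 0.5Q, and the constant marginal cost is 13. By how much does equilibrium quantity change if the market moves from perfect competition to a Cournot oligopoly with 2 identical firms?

Q falls by 88

Perfect competition: P = MC = 13, so 145 − 0.5Q = 13 and Q = 264.
Cournot with 2 identical firms: the symmetric best-response condition is 145 − 1.5q = 13. Each firm produces q = 88, total output Q = 176, price P = 57.
Change in equilibrium quantity: 176 − 264 = −88.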